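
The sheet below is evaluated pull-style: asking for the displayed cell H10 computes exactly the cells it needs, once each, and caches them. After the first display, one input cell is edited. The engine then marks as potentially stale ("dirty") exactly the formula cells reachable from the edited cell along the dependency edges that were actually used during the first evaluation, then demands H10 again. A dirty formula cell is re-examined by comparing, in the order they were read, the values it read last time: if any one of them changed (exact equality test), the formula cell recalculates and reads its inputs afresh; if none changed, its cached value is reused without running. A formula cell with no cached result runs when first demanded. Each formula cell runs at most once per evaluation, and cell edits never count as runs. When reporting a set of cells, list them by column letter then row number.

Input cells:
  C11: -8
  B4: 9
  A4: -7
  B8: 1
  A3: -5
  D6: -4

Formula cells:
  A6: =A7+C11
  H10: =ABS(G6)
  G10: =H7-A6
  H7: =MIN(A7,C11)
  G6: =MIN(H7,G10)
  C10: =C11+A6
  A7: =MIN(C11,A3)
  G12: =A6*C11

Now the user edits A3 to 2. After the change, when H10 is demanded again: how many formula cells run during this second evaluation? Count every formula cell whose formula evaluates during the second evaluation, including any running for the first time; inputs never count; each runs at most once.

1 formula cells run: A7.
Note the absorption at A7: it re-runs yet its value is the same, leaving the output's value untouched.

First demand of the output computes:
  A7 = MIN(-8, -5) = -8
  A6 = -8 + -8 = -16
  H7 = MIN(-8, -8) = -8
  G10 = -8 - -16 = 8
  G6 = MIN(-8, 8) = -8
  H10 = ABS(-8) = 8

After the edit, cleaning proceeds:
  A7: a read changed (A3 -5->2) — executes, giving -8 — identical to its old value.
  A6: dirty, but its reads are unchanged (A7 unchanged, C11 unchanged); cached -16 stands.
  H7: dirty, but its reads are unchanged (A7 unchanged, C11 unchanged); cached -8 stands.
  G10: dirty, but its reads are unchanged (H7 unchanged, A6 unchanged); cached 8 stands.
  G6: dirty, but its reads are unchanged (H7 unchanged, G10 unchanged); cached -8 stands.
  H10: dirty, but its reads are unchanged (G6 unchanged); cached 8 stands.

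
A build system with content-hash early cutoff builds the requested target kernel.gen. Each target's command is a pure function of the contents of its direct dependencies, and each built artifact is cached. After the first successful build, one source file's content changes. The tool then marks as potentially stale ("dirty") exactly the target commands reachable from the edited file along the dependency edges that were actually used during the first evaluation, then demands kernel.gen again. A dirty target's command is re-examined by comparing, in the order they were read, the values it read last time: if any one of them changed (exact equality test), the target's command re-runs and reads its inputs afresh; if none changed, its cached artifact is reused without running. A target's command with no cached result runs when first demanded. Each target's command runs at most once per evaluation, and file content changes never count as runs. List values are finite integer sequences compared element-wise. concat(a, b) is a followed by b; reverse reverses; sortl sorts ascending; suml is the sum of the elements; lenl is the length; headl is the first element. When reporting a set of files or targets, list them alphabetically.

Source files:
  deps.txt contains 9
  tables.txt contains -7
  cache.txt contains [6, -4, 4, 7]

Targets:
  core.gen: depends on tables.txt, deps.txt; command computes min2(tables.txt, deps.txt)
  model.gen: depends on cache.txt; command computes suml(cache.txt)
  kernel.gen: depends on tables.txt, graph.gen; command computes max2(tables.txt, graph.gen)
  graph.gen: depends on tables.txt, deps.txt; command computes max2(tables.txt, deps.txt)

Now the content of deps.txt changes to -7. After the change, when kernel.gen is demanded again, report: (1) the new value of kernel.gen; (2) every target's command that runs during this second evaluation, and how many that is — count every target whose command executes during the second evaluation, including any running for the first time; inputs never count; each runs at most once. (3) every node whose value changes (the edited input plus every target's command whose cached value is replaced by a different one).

First evaluation (everything demanded from the output):
  graph.gen = max2(-7, 9) = 9
  kernel.gen = max2(-7, 9) = 9

Propagation after the edit:
  graph.gen: runs — deps.txt 9->-7; result -7.
  kernel.gen: runs — graph.gen 9->-7; result -7.

New value of kernel.gen: -7.
Target commands that run: graph.gen, kernel.gen — 2 in total.
Values that change: deps.txt, graph.gen, kernel.gen.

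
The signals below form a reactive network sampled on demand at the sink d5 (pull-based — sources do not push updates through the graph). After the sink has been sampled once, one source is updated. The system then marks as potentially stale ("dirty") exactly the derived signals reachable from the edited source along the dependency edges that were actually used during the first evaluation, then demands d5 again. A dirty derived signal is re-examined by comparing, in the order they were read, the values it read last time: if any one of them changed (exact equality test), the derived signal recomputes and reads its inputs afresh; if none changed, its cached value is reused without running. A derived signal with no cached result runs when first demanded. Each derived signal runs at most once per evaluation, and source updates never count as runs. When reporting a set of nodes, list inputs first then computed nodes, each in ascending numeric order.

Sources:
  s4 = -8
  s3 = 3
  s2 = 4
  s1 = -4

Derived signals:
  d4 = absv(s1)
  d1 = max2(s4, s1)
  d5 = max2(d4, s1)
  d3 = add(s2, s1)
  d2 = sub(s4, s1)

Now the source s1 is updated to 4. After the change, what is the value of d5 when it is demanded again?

d5 now evaluates to 4.

Initial pass — values computed on the first demand:
  d4 = absv(-4) = 4
  d5 = max2(4, -4) = 4

Second demand — change propagation:
  d4: re-runs because s1 -4->4; new result 4 (unchanged).
  d5: re-runs because s1 -4->4; new result 4 (unchanged).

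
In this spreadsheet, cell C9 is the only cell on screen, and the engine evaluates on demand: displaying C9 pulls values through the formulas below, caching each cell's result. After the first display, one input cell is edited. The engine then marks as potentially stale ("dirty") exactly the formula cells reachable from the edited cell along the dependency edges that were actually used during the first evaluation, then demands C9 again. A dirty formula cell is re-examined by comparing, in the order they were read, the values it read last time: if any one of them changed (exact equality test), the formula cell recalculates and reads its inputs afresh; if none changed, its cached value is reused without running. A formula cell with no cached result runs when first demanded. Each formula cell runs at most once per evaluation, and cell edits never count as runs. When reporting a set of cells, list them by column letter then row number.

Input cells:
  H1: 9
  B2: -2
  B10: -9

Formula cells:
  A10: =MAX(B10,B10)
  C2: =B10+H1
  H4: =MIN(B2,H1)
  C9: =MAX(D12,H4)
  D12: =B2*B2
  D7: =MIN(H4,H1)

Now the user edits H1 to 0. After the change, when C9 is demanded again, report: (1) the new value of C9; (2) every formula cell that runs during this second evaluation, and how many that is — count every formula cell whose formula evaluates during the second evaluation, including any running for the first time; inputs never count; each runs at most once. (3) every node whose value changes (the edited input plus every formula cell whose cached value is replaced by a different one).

Initial pass — values computed on the first demand:
  D12 = -2 * -2 = 4
  H4 = MIN(-2, 9) = -2
  C9 = MAX(4, -2) = 4

Second demand — change propagation:
  H4: re-runs because H1 9->0; new result -2 (unchanged).
  C9: re-examined; everything it read last time is the same (D12 unchanged, H4 unchanged) — cache 4 kept, no run.

The important point: H4 recomputes to an identical value, and the output ends up unchanged.

C9 now evaluates to 4.
Run set: H4 (1 run).
Changed values: H1.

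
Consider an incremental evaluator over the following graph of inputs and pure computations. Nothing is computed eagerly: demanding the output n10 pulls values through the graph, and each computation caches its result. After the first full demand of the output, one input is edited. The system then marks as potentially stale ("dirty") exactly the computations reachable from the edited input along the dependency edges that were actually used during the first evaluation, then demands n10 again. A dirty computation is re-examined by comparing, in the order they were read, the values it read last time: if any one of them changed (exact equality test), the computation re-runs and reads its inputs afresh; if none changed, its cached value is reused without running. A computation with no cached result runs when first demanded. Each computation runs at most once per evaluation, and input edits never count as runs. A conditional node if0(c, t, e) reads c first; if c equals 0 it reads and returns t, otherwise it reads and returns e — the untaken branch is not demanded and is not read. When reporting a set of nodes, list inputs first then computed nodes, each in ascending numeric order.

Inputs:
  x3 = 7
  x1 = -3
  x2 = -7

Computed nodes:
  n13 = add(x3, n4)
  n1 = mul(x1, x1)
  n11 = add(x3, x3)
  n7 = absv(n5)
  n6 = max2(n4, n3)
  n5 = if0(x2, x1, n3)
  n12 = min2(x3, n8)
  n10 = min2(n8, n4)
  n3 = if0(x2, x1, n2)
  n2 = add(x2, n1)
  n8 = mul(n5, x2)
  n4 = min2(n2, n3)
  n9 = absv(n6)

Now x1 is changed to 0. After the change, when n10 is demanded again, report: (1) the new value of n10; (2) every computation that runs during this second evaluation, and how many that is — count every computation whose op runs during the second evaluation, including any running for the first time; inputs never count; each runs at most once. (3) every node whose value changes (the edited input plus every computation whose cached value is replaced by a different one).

n10 now evaluates to -7.
Run set: n1, n2, n3, n4, n5, n8, n10 (7 run).
Changed values: x1, n1, n2, n3, n4, n5, n8, n10.

Initial pass — values computed on the first demand:
  n1 = mul(-3, -3) = 9
  n2 = add(-7, 9) = 2
  n3 = if0(x2=-7 -> else branch n2) = 2
  n4 = min2(2, 2) = 2
  n5 = if0(x2=-7 -> else branch n3) = 2
  n8 = mul(2, -7) = -14
  n10 = min2(-14, 2) = -14

Second demand — change propagation:
  n1: re-runs because x1 -3->0; x1 -3->0; new result 0.
  n2: re-runs because n1 9->0; new result -7.
  n3: re-runs because n2 2->-7; new result -7.
  n4: re-runs because n2 2->-7; n3 2->-7; new result -7.
  n5: re-runs because n3 2->-7; new result -7.
  n8: re-runs because n5 2->-7; new result 49.
  n10: re-runs because n8 -14->49; n4 2->-7; new result -7.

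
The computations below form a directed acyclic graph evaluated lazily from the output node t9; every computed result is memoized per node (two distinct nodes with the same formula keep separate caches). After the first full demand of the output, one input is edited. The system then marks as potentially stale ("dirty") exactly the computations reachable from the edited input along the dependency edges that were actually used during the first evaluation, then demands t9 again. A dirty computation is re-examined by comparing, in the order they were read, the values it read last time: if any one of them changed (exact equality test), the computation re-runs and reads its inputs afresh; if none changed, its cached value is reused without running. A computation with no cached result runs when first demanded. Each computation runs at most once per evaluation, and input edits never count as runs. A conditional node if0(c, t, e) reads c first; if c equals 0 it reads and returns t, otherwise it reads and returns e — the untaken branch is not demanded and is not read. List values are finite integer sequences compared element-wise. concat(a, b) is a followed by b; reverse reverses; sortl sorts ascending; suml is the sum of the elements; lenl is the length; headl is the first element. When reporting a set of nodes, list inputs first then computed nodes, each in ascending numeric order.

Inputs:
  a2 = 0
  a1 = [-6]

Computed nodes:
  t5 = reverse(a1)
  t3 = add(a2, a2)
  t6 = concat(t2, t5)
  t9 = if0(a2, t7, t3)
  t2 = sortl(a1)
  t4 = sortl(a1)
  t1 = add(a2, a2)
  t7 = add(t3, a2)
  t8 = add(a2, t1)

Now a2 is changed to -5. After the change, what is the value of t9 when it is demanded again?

Demanding t9 again yields -10.
Note the branch switch — demand abandons t7, which is never re-examined.

First demand of the output computes:
  t3 = add(0, 0) = 0
  t7 = add(0, 0) = 0
  t9 = if0(a2=0 -> then branch t7) = 0

After the edit, cleaning proceeds:
  t3: a read changed (a2 0->-5; a2 0->-5) — executes, giving -10.
  t7: stays stale; no demand reaches it after the flip.
  t9: a read changed (a2 0->-5) — executes, giving -10.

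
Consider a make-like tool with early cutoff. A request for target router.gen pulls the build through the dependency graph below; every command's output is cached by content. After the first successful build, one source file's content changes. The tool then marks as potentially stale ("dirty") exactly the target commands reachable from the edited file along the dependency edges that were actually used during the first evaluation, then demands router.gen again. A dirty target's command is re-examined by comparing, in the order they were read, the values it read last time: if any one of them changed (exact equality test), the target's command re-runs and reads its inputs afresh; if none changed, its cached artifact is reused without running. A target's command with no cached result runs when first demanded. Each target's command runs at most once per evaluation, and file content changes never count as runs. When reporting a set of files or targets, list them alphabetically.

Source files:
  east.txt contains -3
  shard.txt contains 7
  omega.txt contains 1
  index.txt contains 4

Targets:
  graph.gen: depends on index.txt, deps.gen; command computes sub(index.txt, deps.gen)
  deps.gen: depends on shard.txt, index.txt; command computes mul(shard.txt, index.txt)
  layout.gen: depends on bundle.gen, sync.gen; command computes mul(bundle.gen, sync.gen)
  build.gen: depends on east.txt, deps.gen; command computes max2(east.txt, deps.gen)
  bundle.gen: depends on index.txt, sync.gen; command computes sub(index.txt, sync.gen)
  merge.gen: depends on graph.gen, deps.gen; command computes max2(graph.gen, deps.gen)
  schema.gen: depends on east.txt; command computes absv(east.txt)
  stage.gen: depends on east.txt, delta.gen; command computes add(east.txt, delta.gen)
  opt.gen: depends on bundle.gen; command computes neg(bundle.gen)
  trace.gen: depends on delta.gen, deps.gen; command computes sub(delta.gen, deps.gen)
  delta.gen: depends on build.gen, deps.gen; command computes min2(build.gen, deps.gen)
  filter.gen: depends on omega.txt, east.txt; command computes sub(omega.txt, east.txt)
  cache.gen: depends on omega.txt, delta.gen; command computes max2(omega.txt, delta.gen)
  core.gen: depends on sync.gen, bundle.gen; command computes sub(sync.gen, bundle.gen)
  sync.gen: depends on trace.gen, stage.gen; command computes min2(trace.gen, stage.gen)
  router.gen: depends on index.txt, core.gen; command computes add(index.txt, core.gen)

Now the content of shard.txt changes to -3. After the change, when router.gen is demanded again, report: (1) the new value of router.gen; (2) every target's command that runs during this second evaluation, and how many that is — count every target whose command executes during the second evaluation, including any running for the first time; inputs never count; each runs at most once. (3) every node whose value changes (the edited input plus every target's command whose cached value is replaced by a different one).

First demand of the output computes:
  deps.gen = mul(7, 4) = 28
  build.gen = max2(-3, 28) = 28
  delta.gen = min2(28, 28) = 28
  stage.gen = add(-3, 28) = 25
  trace.gen = sub(28, 28) = 0
  sync.gen = min2(0, 25) = 0
  bundle.gen = sub(4, 0) = 4
  core.gen = sub(0, 4) = -4
  router.gen = add(4, -4) = 0

After the edit, cleaning proceeds:
  deps.gen: a read changed (shard.txt 7->-3) — executes, giving -12.
  build.gen: a read changed (deps.gen 28->-12) — executes, giving -3.
  delta.gen: a read changed (build.gen 28->-3; deps.gen 28->-12) — executes, giving -12.
  stage.gen: a read changed (delta.gen 28->-12) — executes, giving -15.
  trace.gen: a read changed (delta.gen 28->-12; deps.gen 28->-12) — executes, giving 0 — identical to its old value.
  sync.gen: a read changed (stage.gen 25->-15) — executes, giving -15.
  bundle.gen: a read changed (sync.gen 0->-15) — executes, giving 19.
  core.gen: a read changed (sync.gen 0->-15; bundle.gen 4->19) — executes, giving -34.
  router.gen: a read changed (core.gen -4->-34) — executes, giving -30.

Demanding router.gen again yields -30.
9 target commands run: build.gen, bundle.gen, core.gen, delta.gen, deps.gen, router.gen, stage.gen, sync.gen, trace.gen.
The nodes whose values change: build.gen, bundle.gen, core.gen, delta.gen, deps.gen, router.gen, shard.txt, stage.gen, sync.gen.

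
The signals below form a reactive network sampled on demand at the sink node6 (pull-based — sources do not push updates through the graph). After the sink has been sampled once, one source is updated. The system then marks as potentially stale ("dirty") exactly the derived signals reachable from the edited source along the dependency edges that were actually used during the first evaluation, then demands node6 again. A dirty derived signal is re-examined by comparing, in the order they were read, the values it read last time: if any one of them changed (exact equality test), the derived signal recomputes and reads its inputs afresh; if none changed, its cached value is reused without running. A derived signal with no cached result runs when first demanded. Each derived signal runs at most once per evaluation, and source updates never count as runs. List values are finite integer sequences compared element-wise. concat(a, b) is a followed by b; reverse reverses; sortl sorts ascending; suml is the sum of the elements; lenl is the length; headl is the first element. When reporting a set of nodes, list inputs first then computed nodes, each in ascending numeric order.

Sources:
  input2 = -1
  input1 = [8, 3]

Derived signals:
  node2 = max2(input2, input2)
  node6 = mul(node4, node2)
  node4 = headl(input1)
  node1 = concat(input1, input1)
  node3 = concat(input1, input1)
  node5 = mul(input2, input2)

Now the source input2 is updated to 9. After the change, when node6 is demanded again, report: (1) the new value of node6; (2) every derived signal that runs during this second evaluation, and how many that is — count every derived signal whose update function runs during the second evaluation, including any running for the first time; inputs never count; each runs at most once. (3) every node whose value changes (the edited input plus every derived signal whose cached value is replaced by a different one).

Initial pass — values computed on the first demand:
  node2 = max2(-1, -1) = -1
  node4 = headl([8, 3]) = 8
  node6 = mul(8, -1) = -8

Second demand — change propagation:
  node2: re-runs because input2 -1->9; input2 -1->9; new result 9.
  node6: re-runs because node2 -1->9; new result 72.

node6 now evaluates to 72.
Run set: node2, node6 (2 run).
Changed values: input2, node2, node6.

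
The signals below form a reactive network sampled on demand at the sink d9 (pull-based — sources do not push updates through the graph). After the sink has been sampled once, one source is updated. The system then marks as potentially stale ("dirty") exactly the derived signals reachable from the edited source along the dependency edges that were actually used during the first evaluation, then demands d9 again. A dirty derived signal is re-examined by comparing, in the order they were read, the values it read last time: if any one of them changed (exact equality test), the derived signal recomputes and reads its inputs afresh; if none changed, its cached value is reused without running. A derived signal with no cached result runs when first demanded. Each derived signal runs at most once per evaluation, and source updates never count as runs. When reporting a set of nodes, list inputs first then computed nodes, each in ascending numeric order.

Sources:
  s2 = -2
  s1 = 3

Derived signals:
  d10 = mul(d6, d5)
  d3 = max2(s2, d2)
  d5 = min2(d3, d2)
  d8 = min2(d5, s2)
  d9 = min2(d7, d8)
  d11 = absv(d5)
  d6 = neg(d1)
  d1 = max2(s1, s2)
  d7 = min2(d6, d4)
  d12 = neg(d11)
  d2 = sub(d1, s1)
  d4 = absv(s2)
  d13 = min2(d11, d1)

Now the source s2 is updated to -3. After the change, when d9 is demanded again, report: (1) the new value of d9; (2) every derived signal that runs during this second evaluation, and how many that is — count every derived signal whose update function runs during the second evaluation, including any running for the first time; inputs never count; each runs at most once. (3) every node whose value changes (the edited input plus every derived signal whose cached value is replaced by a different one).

Initial pass — values computed on the first demand:
  d1 = max2(3, -2) = 3
  d2 = sub(3, 3) = 0
  d3 = max2(-2, 0) = 0
  d4 = absv(-2) = 2
  d5 = min2(0, 0) = 0
  d6 = neg(3) = -3
  d7 = min2(-3, 2) = -3
  d8 = min2(0, -2) = -2
  d9 = min2(-3, -2) = -3

Second demand — change propagation:
  d1: re-runs because s2 -2->-3; new result 3 (unchanged).
  d2: re-examined; everything it read last time is the same (d1 unchanged, s1 unchanged) — cache 0 kept, no run.
  d3: re-runs because s2 -2->-3; new result 0 (unchanged).
  d4: re-runs because s2 -2->-3; new result 3.
  d5: re-examined; everything it read last time is the same (d3 unchanged, d2 unchanged) — cache 0 kept, no run.
  d6: re-examined; everything it read last time is the same (d1 unchanged) — cache -3 kept, no run.
  d7: re-runs because d4 2->3; new result -3 (unchanged).
  d8: re-runs because s2 -2->-3; new result -3.
  d9: re-runs because d8 -2->-3; new result -3 (unchanged).

The important point: at d2 every value read last time is unchanged, so the dirty flag clears without a run.

d9 now evaluates to -3.
Run set: d1, d3, d4, d7, d8, d9 (6 run).
Changed values: s2, d4, d8.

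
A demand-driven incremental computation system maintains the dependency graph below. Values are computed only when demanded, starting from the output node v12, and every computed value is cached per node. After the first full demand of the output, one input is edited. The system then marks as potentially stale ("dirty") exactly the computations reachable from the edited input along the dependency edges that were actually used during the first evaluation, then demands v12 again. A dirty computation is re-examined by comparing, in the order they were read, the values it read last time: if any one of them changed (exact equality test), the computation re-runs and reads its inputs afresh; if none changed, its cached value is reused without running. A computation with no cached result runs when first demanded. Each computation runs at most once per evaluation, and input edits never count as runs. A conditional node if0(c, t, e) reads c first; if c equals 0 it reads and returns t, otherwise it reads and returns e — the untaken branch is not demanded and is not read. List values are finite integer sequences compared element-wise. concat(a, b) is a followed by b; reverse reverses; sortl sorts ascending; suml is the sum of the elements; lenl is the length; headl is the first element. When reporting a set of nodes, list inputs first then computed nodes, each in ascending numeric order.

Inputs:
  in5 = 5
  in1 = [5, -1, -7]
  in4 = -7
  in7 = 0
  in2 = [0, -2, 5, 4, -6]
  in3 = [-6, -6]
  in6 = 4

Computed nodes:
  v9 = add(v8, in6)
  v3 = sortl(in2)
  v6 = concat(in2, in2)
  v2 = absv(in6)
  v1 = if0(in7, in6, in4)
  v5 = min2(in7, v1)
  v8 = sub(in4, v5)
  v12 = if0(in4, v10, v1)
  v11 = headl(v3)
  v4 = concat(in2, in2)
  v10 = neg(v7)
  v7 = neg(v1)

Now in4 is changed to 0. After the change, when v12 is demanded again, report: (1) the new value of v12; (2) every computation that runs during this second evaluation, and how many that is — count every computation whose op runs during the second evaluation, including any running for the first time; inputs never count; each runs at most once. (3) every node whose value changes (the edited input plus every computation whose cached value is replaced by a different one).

First evaluation (everything demanded from the output):
  v1 = if0(in7=0 -> then branch in6) = 4
  v12 = if0(in4=-7 -> else branch v1) = 4

Propagation after the edit:
  v7: demanded for the first time — runs, produces -4.
  v10: demanded for the first time — runs, produces 4.
  v12: runs — in4 -7->0; result 4 (same value as before).

Key observation: a condition flipped, so demand reaches new nodes — v7, v10 run for the first time.

New value of v12: 4.
Computations that run: v7, v10, v12 — 3 in total.
Values that change: in4.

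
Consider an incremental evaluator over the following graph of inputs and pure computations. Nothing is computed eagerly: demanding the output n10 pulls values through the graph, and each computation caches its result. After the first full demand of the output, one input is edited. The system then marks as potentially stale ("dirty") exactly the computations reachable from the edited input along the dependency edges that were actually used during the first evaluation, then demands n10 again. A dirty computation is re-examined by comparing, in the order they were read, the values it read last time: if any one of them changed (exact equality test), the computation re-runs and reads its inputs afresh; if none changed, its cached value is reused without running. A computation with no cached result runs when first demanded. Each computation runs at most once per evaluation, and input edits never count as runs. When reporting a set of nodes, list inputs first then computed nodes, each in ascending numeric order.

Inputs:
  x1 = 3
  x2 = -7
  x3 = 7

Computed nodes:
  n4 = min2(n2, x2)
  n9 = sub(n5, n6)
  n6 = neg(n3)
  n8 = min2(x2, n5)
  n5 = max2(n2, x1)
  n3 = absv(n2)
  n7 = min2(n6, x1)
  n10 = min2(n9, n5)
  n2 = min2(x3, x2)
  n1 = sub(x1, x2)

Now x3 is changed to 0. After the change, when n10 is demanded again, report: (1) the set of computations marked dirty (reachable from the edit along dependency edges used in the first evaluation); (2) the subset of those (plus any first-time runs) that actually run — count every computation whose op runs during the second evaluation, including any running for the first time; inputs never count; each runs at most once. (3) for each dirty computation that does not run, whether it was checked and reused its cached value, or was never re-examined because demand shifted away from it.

Dirty set: n2, n3, n5, n6, n9, n10.
Run set: n2 (1 run).
Re-examined without running (cache reused): n3, n5, n6, n9, n10.
The important point: n2 recomputes to an identical value, and the output ends up unchanged.

Initial pass — values computed on the first demand:
  n2 = min2(7, -7) = -7
  n3 = absv(-7) = 7
  n5 = max2(-7, 3) = 3
  n6 = neg(7) = -7
  n9 = sub(3, -7) = 10
  n10 = min2(10, 3) = 3

Second demand — change propagation:
  n2: re-runs because x3 7->0; new result -7 (unchanged).
  n3: re-examined; everything it read last time is the same (n2 unchanged) — cache 7 kept, no run.
  n5: re-examined; everything it read last time is the same (n2 unchanged, x1 unchanged) — cache 3 kept, no run.
  n6: re-examined; everything it read last time is the same (n3 unchanged) — cache -7 kept, no run.
  n9: re-examined; everything it read last time is the same (n5 unchanged, n6 unchanged) — cache 10 kept, no run.
  n10: re-examined; everything it read last time is the same (n9 unchanged, n5 unchanged) — cache 3 kept, no run.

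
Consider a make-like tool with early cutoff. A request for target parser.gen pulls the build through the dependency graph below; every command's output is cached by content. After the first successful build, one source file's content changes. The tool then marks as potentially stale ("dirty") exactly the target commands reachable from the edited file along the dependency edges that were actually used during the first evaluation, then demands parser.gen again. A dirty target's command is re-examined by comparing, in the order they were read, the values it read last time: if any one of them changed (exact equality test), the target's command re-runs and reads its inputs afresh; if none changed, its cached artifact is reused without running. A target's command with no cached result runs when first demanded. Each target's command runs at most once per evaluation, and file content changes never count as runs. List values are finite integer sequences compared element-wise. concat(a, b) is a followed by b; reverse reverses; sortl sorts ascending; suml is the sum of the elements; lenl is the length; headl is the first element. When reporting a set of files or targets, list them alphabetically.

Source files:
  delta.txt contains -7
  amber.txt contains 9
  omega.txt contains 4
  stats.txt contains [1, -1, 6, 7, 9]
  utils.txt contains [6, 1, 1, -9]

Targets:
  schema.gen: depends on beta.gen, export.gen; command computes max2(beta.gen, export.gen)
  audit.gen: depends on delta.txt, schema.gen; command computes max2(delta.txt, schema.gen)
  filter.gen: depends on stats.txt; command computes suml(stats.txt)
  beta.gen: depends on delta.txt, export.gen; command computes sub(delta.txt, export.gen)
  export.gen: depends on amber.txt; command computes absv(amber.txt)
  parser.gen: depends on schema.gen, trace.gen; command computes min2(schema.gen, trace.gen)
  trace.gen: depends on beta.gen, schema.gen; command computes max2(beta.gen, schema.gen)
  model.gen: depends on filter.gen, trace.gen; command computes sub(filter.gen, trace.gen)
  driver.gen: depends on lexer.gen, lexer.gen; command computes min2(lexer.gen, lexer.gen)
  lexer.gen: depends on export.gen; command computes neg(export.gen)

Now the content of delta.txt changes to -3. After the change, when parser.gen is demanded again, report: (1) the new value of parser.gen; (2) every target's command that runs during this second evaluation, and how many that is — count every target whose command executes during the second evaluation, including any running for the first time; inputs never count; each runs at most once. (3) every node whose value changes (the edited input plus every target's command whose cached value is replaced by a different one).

First demand of the output computes:
  export.gen = absv(9) = 9
  beta.gen = sub(-7, 9) = -16
  schema.gen = max2(-16, 9) = 9
  trace.gen = max2(-16, 9) = 9
  parser.gen = min2(9, 9) = 9

After the edit, cleaning proceeds:
  beta.gen: a read changed (delta.txt -7->-3) — executes, giving -12.
  schema.gen: a read changed (beta.gen -16->-12) — executes, giving 9 — identical to its old value.
  trace.gen: a read changed (beta.gen -16->-12) — executes, giving 9 — identical to its old value.
  parser.gen: dirty, but its reads are unchanged (schema.gen unchanged, trace.gen unchanged); cached 9 stands.

Note where the cutoff bites: parser.gen is checked, finds nothing changed, and keeps its cache.

Demanding parser.gen again yields 9.
3 target commands run: beta.gen, schema.gen, trace.gen.
The nodes whose values change: beta.gen, delta.txt.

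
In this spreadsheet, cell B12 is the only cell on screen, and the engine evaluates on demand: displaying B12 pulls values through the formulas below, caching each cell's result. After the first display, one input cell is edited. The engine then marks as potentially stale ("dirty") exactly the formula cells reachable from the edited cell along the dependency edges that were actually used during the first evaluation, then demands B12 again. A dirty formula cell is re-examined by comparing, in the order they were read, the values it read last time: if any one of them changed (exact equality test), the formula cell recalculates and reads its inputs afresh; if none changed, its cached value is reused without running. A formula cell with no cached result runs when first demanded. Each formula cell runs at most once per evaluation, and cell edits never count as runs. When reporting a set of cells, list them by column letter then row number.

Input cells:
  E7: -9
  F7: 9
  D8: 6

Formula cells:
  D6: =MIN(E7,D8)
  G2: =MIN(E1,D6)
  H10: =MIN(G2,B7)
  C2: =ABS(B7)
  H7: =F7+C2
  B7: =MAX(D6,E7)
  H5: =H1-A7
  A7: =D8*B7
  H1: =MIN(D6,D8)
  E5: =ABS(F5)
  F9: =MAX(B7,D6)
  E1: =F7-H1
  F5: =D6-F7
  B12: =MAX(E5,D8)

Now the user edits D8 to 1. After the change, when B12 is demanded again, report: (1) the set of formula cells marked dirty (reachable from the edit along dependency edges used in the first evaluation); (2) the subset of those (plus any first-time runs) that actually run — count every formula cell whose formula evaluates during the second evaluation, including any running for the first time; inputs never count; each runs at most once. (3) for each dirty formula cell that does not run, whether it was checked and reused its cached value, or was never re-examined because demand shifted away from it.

Initial pass — values computed on the first demand:
  D6 = MIN(-9, 6) = -9
  F5 = -9 - 9 = -18
  E5 = ABS(-18) = 18
  B12 = MAX(18, 6) = 18

Second demand — change propagation:
  D6: re-runs because D8 6->1; new result -9 (unchanged).
  F5: re-examined; everything it read last time is the same (D6 unchanged, F7 unchanged) — cache -18 kept, no run.
  E5: re-examined; everything it read last time is the same (F5 unchanged) — cache 18 kept, no run.
  B12: re-runs because D8 6->1; new result 18 (unchanged).

The important point: at F5 every value read last time is unchanged, so the dirty flag clears without a run.

Dirty set: B12, D6, E5, F5.
Run set: B12, D6 (2 run).
Re-examined without running (cache reused): E5, F5.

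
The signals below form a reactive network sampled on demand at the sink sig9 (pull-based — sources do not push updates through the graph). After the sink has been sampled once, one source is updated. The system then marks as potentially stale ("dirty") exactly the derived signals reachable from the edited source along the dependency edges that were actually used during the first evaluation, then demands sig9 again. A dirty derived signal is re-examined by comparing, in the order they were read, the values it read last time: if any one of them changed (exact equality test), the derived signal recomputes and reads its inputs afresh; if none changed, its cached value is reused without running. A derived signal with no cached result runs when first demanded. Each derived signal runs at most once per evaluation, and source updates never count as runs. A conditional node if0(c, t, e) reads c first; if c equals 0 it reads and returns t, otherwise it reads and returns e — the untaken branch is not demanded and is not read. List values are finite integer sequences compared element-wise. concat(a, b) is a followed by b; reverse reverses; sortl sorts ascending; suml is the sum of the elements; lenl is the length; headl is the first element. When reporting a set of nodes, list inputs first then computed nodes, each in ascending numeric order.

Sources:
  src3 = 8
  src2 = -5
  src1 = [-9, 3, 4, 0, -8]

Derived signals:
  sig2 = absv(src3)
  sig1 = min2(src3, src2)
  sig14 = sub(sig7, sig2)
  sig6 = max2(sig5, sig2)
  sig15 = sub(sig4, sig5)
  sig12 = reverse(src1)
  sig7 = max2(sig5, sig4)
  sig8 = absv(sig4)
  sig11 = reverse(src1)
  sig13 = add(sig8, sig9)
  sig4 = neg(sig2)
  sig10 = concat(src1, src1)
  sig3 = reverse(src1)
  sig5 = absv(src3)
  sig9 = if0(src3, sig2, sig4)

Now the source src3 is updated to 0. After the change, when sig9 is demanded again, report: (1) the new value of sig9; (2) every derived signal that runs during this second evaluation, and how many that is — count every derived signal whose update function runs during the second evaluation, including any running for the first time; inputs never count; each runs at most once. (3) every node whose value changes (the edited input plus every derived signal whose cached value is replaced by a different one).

Initial pass — values computed on the first demand:
  sig2 = absv(8) = 8
  sig4 = neg(8) = -8
  sig9 = if0(src3=8 -> else branch sig4) = -8

Second demand — change propagation:
  sig2: re-runs because src3 8->0; new result 0.
  sig4: dirty yet unreached — the second evaluation never asks for it.
  sig9: re-runs because src3 8->0; new result 0.

The important point: the flipped condition redirects demand; sig4 is left stale, never re-checked.

sig9 now evaluates to 0.
Run set: sig2, sig9 (2 run).
Changed values: src3, sig2, sig9.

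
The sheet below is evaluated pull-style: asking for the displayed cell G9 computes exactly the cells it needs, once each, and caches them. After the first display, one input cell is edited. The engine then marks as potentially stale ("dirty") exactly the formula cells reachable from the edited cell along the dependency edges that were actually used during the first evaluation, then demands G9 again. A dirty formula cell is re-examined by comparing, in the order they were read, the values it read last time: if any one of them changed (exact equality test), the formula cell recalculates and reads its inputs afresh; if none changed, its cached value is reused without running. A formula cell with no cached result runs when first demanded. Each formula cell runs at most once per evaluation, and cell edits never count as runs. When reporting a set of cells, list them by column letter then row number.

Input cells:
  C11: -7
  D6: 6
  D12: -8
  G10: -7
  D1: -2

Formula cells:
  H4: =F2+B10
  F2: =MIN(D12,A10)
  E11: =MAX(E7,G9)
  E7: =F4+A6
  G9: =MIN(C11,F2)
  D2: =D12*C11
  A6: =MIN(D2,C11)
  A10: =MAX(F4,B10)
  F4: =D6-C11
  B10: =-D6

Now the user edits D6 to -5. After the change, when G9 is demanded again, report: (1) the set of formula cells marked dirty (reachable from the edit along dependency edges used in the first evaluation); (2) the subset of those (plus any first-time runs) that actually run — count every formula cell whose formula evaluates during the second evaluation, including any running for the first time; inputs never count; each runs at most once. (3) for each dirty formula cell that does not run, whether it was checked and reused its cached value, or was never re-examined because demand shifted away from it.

The edit dirties: A10, B10, F2, F4, G9.
4 formula cells run: A10, B10, F2, F4.
Cache hits after checking: G9.
Note the absorption at F2: it re-runs yet its value is the same, leaving the output's value untouched.

First demand of the output computes:
  B10 = -(6) = -6
  F4 = 6 - -7 = 13
  A10 = MAX(13, -6) = 13
  F2 = MIN(-8, 13) = -8
  G9 = MIN(-7, -8) = -8

After the edit, cleaning proceeds:
  B10: a read changed (D6 6->-5) — executes, giving 5.
  F4: a read changed (D6 6->-5) — executes, giving 2.
  A10: a read changed (F4 13->2; B10 -6->5) — executes, giving 5.
  F2: a read changed (A10 13->5) — executes, giving -8 — identical to its old value.
  G9: dirty, but its reads are unchanged (C11 unchanged, F2 unchanged); cached -8 stands.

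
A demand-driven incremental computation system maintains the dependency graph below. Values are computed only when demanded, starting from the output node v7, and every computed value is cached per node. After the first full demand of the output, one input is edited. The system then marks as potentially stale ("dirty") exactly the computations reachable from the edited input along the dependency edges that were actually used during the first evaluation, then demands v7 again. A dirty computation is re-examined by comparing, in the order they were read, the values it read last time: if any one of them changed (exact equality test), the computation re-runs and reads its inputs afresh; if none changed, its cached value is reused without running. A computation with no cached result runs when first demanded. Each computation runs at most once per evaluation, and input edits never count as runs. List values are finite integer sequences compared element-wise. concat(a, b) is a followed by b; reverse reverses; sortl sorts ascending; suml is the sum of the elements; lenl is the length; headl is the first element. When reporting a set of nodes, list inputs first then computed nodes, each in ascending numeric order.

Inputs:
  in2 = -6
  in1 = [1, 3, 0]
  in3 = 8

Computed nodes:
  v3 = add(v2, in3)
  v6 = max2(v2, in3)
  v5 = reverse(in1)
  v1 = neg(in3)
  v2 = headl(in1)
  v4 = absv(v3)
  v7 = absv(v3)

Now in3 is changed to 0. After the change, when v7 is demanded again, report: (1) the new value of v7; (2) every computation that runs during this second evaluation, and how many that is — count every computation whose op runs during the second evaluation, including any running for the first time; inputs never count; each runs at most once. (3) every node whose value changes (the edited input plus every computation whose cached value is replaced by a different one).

First evaluation (everything demanded from the output):
  v2 = headl([1, 3, 0]) = 1
  v3 = add(1, 8) = 9
  v7 = absv(9) = 9

Propagation after the edit:
  v3: runs — in3 8->0; result 1.
  v7: runs — v3 9->1; result 1.

New value of v7: 1.
Computations that run: v3, v7 — 2 in total.
Values that change: in3, v3, v7.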